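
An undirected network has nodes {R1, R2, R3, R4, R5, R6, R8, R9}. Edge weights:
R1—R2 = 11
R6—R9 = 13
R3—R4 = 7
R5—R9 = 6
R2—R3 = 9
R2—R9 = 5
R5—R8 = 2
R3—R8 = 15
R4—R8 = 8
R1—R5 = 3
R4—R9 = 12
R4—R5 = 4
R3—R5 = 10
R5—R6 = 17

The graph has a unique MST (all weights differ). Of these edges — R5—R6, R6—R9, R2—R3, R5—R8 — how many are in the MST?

Kruskal's algorithm — process edges by increasing weight (ties by edge label):
R5—R8 (2): add — endpoints in different components.
R1—R5 (3): add — endpoints in different components.
R4—R5 (4): add — endpoints in different components.
R2—R9 (5): add — endpoints in different components.
R5—R9 (6): add — endpoints in different components.
R3—R4 (7): add — endpoints in different components.
R4—R8 (8): skip — R8 and R4 already connected.
R2—R3 (9): skip — R2 and R3 already connected.
R3—R5 (10): skip — R3 and R5 already connected.
R1—R2 (11): skip — R2 and R1 already connected.
R4—R9 (12): skip — R9 and R4 already connected.
R6—R9 (13): add — endpoints in different components.
MST edge set: {R5—R8, R1—R5, R4—R5, R2—R9, R5—R9, R3—R4, R6—R9}.
Of the listed edges, {R6—R9, R5—R8} are in the MST → 2.

2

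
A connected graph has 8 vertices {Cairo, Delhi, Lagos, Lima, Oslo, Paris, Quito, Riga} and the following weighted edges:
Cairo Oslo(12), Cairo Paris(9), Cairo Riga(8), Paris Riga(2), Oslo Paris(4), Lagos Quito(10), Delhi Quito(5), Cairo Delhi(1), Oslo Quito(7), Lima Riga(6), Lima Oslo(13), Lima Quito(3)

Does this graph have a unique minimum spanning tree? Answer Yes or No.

Kruskal: consider edges lightest-first.
Cairo Delhi (1): add — endpoints in different components.
Paris Riga (2): add — endpoints in different components.
Lima Quito (3): add — endpoints in different components.
Oslo Paris (4): add — endpoints in different components.
Delhi Quito (5): add — endpoints in different components.
Lima Riga (6): add — endpoints in different components.
Oslo Quito (7): skip — Quito and Oslo already connected.
Cairo Riga (8): skip — Cairo and Riga already connected.
Cairo Paris (9): skip — Paris and Cairo already connected.
Lagos Quito (10): add — endpoints in different components.
Every non-tree edge has weight strictly greater than the heaviest edge on the tree path between its endpoints, so the MST is unique.

Yes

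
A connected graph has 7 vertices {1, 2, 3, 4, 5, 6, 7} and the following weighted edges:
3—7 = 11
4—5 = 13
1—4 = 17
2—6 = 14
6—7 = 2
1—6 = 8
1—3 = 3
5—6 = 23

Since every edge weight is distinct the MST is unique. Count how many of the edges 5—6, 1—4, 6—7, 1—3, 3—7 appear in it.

3

Sort edges by weight, then run Kruskal:
6—7 (2): add. Components now {1} {2} {3} {4} {5} {6,7}
1—3 (3): add. Components now {1,3} {2} {4} {5} {6,7}
1—6 (8): add. Components now {1,3,6,7} {2} {4} {5}
3—7 (11): skip — 3 and 7 already connected.
4—5 (13): add. Components now {1,3,6,7} {2} {4,5}
2—6 (14): add. Components now {1,2,3,6,7} {4,5}
1—4 (17): add. Components now {1,2,3,4,5,6,7}
MST edge set: {6—7, 1—3, 1—6, 4—5, 2—6, 1—4}.
Of the listed edges, {1—4, 6—7, 1—3} are in the MST → 3.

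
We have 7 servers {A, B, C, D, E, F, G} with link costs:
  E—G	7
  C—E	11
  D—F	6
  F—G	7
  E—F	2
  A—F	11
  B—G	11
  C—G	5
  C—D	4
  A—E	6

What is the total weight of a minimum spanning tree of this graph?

34

Prim's algorithm from C:
Step 1: frontier [C—D 4, C—G 5, C—E 11] → take C—D (4); add D.
Step 2: frontier [C—G 5, C—E 11, D—F 6] → take C—G (5); add G.
Step 3: frontier [C—E 11, D—F 6, E—G 7, F—G 7, B—G 11] → take D—F (6); add F.
Step 4: frontier [C—E 11, E—F 2, A—F 11, E—G 7, B—G 11] → take E—F (2); add E.
Step 5: frontier [A—E 6, A—F 11, B—G 11] → take A—E (6); add A.
Step 6: frontier [B—G 11] → take B—G (11); add B.
MST edges: C—D, C—G, D—F, E—F, A—E, B—G; total weight 4+5+6+2+6+11 = 34.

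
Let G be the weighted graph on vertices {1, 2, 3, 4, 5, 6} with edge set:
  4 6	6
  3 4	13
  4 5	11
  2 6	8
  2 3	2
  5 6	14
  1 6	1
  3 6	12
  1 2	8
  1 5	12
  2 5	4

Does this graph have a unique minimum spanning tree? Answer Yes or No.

Kruskal: consider edges lightest-first.
1 6 (1): add. Components now {1,6} {2} {3} {4} {5}
2 3 (2): add. Components now {1,6} {2,3} {4} {5}
2 5 (4): add. Components now {1,6} {2,3,5} {4}
4 6 (6): add. Components now {1,4,6} {2,3,5}
1 2 (8): add. Components now {1,2,3,4,5,6}
Non-tree edge 2 6 has weight 8, equal to the heaviest edge on its tree cycle — swapping gives another MST of the same weight. Not unique.

No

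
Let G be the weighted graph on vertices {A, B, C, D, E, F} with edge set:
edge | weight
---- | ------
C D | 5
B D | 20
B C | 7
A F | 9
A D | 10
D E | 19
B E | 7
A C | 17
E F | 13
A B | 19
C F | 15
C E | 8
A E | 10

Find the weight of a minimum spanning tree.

Prim, starting at E.
Step 1: cheapest edge leaving the tree is B E (7); add B.
Step 2: cheapest edge leaving the tree is B C (7); add C.
Step 3: cheapest edge leaving the tree is C D (5); add D.
Step 4: cheapest edge leaving the tree is A D (10); add A.
Step 5: cheapest edge leaving the tree is A F (9); add F.
MST edges: B E, B C, C D, A D, A F; total weight 7+7+5+10+9 = 38.

38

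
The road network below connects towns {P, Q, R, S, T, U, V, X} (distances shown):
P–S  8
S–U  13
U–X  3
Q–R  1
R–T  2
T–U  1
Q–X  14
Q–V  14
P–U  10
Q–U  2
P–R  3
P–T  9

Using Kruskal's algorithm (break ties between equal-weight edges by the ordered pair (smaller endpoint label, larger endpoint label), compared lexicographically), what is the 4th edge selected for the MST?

P-R

Kruskal: consider edges lightest-first.
Q–R (1): add — endpoints in different components.
T–U (1): add — endpoints in different components.
Q–U (2): add — endpoints in different components.
R–T (2): skip — R and T already connected.
P–R (3): add — endpoints in different components.
U–X (3): add — endpoints in different components.
P–S (8): add — endpoints in different components.
P–T (9): skip — T and P already connected.
P–U (10): skip — P and U already connected.
S–U (13): skip — U and S already connected.
Q–V (14): add — endpoints in different components.
The 4th edge added is P–R.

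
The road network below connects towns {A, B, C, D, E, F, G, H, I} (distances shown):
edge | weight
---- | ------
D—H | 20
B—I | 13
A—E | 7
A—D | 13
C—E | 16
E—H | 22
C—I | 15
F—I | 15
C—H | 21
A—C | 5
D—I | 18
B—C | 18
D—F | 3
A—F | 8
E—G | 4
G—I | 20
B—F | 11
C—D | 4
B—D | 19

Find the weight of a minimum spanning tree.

67

Kruskal: consider edges lightest-first.
D—F (3): add — endpoints in different components.
C—D (4): add — endpoints in different components.
E—G (4): add — endpoints in different components.
A—C (5): add — endpoints in different components.
A—E (7): add — endpoints in different components.
A—F (8): skip — A and F already connected.
B—F (11): add — endpoints in different components.
A—D (13): skip — A and D already connected.
B—I (13): add — endpoints in different components.
C—I (15): skip — C and I already connected.
F—I (15): skip — F and I already connected.
C—E (16): skip — C and E already connected.
B—C (18): skip — B and C already connected.
D—I (18): skip — D and I already connected.
B—D (19): skip — B and D already connected.
D—H (20): add — endpoints in different components.
MST edges: D—F, C—D, E—G, A—C, A—E, B—F, B—I, D—H; total weight 3+4+4+5+7+11+13+20 = 67.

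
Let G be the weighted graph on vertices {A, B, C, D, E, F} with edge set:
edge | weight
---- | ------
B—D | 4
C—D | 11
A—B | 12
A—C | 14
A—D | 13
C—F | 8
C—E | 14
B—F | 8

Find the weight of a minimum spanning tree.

46

Kruskal's algorithm — process edges by increasing weight (ties by edge label):
B—D (4): add — endpoints in different components.
B—F (8): add — endpoints in different components.
C—F (8): add — endpoints in different components.
C—D (11): skip — C and D already connected.
A—B (12): add — endpoints in different components.
A—D (13): skip — A and D already connected.
A—C (14): skip — A and C already connected.
C—E (14): add — endpoints in different components.
MST edges: B—D, B—F, C—F, A—B, C—E; total weight 4+8+8+12+14 = 46.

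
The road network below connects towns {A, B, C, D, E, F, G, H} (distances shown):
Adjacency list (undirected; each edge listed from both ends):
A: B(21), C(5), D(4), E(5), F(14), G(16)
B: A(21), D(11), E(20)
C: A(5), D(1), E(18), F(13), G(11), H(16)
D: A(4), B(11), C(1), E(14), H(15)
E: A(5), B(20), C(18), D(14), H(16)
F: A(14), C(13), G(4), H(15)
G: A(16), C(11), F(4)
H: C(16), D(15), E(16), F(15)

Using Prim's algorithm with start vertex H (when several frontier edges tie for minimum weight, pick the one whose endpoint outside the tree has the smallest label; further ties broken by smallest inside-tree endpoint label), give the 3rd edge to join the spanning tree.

Prim, starting at H.
Step 1: cheapest edge leaving the tree is D—H (15); add D.
Step 2: cheapest edge leaving the tree is C—D (1); add C.
Step 3: cheapest edge leaving the tree is A—D (4); add A.
Step 4: cheapest edge leaving the tree is A—E (5); add E.
Step 5: cheapest edge leaving the tree is B—D (11); add B.
Step 6: cheapest edge leaving the tree is C—G (11); add G.
Step 7: cheapest edge leaving the tree is F—G (4); add F.
The 3rd edge added is A—D.

A-D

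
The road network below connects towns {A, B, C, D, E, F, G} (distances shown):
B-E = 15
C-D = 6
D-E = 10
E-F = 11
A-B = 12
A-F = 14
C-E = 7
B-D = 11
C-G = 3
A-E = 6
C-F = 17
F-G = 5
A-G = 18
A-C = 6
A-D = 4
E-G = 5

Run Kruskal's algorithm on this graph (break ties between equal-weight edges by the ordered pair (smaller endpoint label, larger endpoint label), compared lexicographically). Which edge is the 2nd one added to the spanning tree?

Kruskal's algorithm — process edges by increasing weight (ties by edge label):
C-G (3): add — endpoints in different components.
A-D (4): add — endpoints in different components.
E-G (5): add — endpoints in different components.
F-G (5): add — endpoints in different components.
A-C (6): add — endpoints in different components.
A-E (6): skip — A and E already connected.
C-D (6): skip — C and D already connected.
C-E (7): skip — C and E already connected.
D-E (10): skip — D and E already connected.
B-D (11): add — endpoints in different components.
The 2nd edge added is A-D.

A-D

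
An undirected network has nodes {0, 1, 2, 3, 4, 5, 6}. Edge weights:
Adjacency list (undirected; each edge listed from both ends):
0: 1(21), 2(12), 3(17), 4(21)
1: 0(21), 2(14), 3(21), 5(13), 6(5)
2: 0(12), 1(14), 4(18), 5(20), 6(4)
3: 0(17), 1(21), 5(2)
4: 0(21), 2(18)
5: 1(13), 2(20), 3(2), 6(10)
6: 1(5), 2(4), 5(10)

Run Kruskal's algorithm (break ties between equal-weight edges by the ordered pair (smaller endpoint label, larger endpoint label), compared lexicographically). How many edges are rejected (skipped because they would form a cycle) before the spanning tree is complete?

Sort edges by weight, then run Kruskal:
3—5 (2): add — endpoints in different components.
2—6 (4): add — endpoints in different components.
1—6 (5): add — endpoints in different components.
5—6 (10): add — endpoints in different components.
0—2 (12): add — endpoints in different components.
1—5 (13): skip — 1 and 5 already connected.
1—2 (14): skip — 1 and 2 already connected.
0—3 (17): skip — 0 and 3 already connected.
2—4 (18): add — endpoints in different components.
Edges rejected before the tree was complete: 3.

3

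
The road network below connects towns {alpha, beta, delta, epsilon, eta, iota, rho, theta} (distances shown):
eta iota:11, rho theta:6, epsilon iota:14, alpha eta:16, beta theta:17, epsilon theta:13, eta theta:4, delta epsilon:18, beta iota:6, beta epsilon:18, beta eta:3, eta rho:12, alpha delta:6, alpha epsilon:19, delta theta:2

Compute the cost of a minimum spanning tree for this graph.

Kruskal's algorithm — process edges by increasing weight (ties by edge label):
delta theta (2): add — endpoints in different components.
beta eta (3): add — endpoints in different components.
eta theta (4): add — endpoints in different components.
alpha delta (6): add — endpoints in different components.
beta iota (6): add — endpoints in different components.
rho theta (6): add — endpoints in different components.
eta iota (11): skip — eta and iota already connected.
eta rho (12): skip — eta and rho already connected.
epsilon theta (13): add — endpoints in different components.
MST edges: delta theta, beta eta, eta theta, alpha delta, beta iota, rho theta, epsilon theta; total weight 2+3+4+6+6+6+13 = 40.

40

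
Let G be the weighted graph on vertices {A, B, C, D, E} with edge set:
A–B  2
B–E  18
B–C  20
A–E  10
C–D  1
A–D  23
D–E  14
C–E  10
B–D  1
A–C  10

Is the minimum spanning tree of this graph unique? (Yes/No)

No

Kruskal's algorithm — process edges by increasing weight (ties by edge label):
B–D (1): add. Components now {A} {B,D} {C} {E}
C–D (1): add. Components now {A} {B,C,D} {E}
A–B (2): add. Components now {A,B,C,D} {E}
A–C (10): skip — A and C already connected.
A–E (10): add. Components now {A,B,C,D,E}
Non-tree edge C–E has weight 10, equal to the heaviest edge on its tree cycle — swapping gives another MST of the same weight. Not unique.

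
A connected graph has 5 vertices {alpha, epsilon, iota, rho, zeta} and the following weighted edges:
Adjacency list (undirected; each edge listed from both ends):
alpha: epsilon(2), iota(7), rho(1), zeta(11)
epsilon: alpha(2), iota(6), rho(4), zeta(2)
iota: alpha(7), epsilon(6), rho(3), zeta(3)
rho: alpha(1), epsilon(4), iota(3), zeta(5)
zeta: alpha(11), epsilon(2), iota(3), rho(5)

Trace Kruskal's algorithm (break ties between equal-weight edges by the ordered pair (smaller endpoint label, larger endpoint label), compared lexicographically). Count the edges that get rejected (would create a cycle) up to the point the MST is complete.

0

Kruskal's algorithm — process edges by increasing weight (ties by edge label):
alpha-rho (1): add — endpoints in different components.
alpha-epsilon (2): add — endpoints in different components.
epsilon-zeta (2): add — endpoints in different components.
iota-rho (3): add — endpoints in different components.
Edges rejected before the tree was complete: 0.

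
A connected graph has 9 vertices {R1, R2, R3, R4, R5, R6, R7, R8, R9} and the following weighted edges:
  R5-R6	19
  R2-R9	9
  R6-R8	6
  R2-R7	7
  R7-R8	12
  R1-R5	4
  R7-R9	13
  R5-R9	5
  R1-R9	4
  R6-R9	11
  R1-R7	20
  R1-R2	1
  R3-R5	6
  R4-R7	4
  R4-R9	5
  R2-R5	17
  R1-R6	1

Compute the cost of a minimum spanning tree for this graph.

Sort edges by weight, then run Kruskal:
R1-R2 (1): add — endpoints in different components.
R1-R6 (1): add — endpoints in different components.
R1-R5 (4): add — endpoints in different components.
R1-R9 (4): add — endpoints in different components.
R4-R7 (4): add — endpoints in different components.
R4-R9 (5): add — endpoints in different components.
R5-R9 (5): skip — R9 and R5 already connected.
R3-R5 (6): add — endpoints in different components.
R6-R8 (6): add — endpoints in different components.
MST edges: R1-R2, R1-R6, R1-R5, R1-R9, R4-R7, R4-R9, R3-R5, R6-R8; total weight 1+1+4+4+4+5+6+6 = 31.

31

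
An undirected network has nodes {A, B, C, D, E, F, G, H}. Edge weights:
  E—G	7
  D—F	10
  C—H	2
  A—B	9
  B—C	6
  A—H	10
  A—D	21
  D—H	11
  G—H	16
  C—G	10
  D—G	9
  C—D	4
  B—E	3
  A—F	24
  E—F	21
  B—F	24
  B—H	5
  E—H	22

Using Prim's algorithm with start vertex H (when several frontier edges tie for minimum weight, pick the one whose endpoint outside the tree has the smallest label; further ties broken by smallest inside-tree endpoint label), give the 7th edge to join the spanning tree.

D-F

Prim, starting at H.
Step 1: cheapest edge leaving the tree is C—H (2); add C.
Step 2: cheapest edge leaving the tree is C—D (4); add D.
Step 3: cheapest edge leaving the tree is B—H (5); add B.
Step 4: cheapest edge leaving the tree is B—E (3); add E.
Step 5: cheapest edge leaving the tree is E—G (7); add G.
Step 6: cheapest edge leaving the tree is A—B (9); add A.
Step 7: cheapest edge leaving the tree is D—F (10); add F.
The 7th edge added is D—F.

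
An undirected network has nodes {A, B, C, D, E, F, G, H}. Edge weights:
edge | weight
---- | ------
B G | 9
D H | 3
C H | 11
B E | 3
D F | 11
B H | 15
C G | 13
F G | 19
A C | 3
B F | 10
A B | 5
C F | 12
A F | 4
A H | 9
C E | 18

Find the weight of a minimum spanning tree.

Kruskal's algorithm — process edges by increasing weight (ties by edge label):
A C (3): add — endpoints in different components.
B E (3): add — endpoints in different components.
D H (3): add — endpoints in different components.
A F (4): add — endpoints in different components.
A B (5): add — endpoints in different components.
A H (9): add — endpoints in different components.
B G (9): add — endpoints in different components.
MST edges: A C, B E, D H, A F, A B, A H, B G; total weight 3+3+3+4+5+9+9 = 36.

36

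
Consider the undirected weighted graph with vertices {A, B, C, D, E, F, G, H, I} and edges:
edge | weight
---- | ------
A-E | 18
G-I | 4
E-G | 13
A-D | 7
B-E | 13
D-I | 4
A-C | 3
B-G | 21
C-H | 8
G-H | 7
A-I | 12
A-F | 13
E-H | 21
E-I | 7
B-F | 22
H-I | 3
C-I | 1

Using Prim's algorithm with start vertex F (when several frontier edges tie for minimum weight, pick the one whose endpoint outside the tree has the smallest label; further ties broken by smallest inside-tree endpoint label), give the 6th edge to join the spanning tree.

G-I

Grow the tree from F using Prim:
Step 1: cheapest edge leaving the tree is A-F (13); add A.
Step 2: cheapest edge leaving the tree is A-C (3); add C.
Step 3: cheapest edge leaving the tree is C-I (1); add I.
Step 4: cheapest edge leaving the tree is H-I (3); add H.
Step 5: cheapest edge leaving the tree is D-I (4); add D.
Step 6: cheapest edge leaving the tree is G-I (4); add G.
Step 7: cheapest edge leaving the tree is E-I (7); add E.
Step 8: cheapest edge leaving the tree is B-E (13); add B.
The 6th edge added is G-I.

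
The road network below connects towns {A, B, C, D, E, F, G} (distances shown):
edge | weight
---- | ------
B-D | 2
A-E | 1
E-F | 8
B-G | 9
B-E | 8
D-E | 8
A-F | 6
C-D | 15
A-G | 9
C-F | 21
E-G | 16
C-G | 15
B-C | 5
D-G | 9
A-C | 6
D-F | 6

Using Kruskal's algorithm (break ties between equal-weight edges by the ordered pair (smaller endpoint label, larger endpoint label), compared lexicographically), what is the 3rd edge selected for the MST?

B-C

Kruskal's algorithm — process edges by increasing weight (ties by edge label):
A-E (1): add. Components now {A,E} {B} {C} {D} {F} {G}
B-D (2): add. Components now {A,E} {B,D} {C} {F} {G}
B-C (5): add. Components now {A,E} {B,C,D} {F} {G}
A-C (6): add. Components now {A,B,C,D,E} {F} {G}
A-F (6): add. Components now {A,B,C,D,E,F} {G}
D-F (6): skip — D and F already connected.
B-E (8): skip — B and E already connected.
D-E (8): skip — D and E already connected.
E-F (8): skip — E and F already connected.
A-G (9): add. Components now {A,B,C,D,E,F,G}
The 3rd edge added is B-C.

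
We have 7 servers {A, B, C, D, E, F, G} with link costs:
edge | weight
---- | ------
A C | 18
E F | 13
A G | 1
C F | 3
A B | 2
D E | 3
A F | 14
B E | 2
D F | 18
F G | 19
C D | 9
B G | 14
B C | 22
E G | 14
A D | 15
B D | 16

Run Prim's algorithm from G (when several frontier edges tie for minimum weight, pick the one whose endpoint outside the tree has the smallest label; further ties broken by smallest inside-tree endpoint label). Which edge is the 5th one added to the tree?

C-D

Prim's algorithm from G:
Step 1: cheapest edge leaving the tree is A G (1); add A.
Step 2: cheapest edge leaving the tree is A B (2); add B.
Step 3: cheapest edge leaving the tree is B E (2); add E.
Step 4: cheapest edge leaving the tree is D E (3); add D.
Step 5: cheapest edge leaving the tree is C D (9); add C.
Step 6: cheapest edge leaving the tree is C F (3); add F.
The 5th edge added is C D.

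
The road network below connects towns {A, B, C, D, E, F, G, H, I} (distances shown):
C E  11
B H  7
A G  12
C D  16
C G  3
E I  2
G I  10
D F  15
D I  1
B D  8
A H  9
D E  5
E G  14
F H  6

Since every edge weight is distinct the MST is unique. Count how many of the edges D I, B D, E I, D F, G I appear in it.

Sort edges by weight, then run Kruskal:
D I (1): add — endpoints in different components.
E I (2): add — endpoints in different components.
C G (3): add — endpoints in different components.
D E (5): skip — D and E already connected.
F H (6): add — endpoints in different components.
B H (7): add — endpoints in different components.
B D (8): add — endpoints in different components.
A H (9): add — endpoints in different components.
G I (10): add — endpoints in different components.
MST edge set: {D I, E I, C G, F H, B H, B D, A H, G I}.
Of the listed edges, {D I, B D, E I, G I} are in the MST → 4.

4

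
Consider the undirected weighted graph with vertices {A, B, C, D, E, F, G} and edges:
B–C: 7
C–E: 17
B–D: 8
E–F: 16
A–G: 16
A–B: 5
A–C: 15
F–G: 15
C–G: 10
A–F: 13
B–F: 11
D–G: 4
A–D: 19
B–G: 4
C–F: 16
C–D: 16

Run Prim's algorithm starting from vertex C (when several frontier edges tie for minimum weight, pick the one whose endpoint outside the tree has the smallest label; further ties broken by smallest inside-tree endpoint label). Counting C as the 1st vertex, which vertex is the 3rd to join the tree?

Grow the tree from C using Prim:
Step 1: cheapest edge leaving the tree is B–C (7); add B.
Step 2: cheapest edge leaving the tree is B–G (4); add G.
Step 3: cheapest edge leaving the tree is D–G (4); add D.
Step 4: cheapest edge leaving the tree is A–B (5); add A.
Step 5: cheapest edge leaving the tree is B–F (11); add F.
Step 6: cheapest edge leaving the tree is E–F (16); add E.
Vertex order: C, B, G, D, A, F, E. The 3rd vertex is G.

G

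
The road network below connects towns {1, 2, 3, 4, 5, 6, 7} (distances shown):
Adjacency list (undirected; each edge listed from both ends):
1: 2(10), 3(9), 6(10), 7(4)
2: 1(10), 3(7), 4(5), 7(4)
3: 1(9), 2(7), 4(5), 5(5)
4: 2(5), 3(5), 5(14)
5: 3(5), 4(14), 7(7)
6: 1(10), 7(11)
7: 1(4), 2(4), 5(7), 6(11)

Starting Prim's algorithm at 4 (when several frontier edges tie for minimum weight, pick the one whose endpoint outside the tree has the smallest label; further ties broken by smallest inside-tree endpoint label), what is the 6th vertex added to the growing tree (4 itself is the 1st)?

Prim, starting at 4.
Step 1: cheapest edge leaving the tree is 2–4 (5); add 2.
Step 2: cheapest edge leaving the tree is 2–7 (4); add 7.
Step 3: cheapest edge leaving the tree is 1–7 (4); add 1.
Step 4: cheapest edge leaving the tree is 3–4 (5); add 3.
Step 5: cheapest edge leaving the tree is 3–5 (5); add 5.
Step 6: cheapest edge leaving the tree is 1–6 (10); add 6.
Vertex order: 4, 2, 7, 1, 3, 5, 6. The 6th vertex is 5.

5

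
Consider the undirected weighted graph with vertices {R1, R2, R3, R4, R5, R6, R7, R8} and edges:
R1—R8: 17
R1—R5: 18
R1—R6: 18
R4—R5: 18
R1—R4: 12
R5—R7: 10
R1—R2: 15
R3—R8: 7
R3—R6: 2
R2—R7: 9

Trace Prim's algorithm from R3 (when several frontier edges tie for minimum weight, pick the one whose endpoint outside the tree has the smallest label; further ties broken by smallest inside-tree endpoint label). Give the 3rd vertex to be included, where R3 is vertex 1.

Grow the tree from R3 using Prim:
Step 1: frontier [R3—R6 2, R3—R8 7] → take R3—R6 (2); add R6.
Step 2: frontier [R3—R8 7, R1—R6 18] → take R3—R8 (7); add R8.
Step 3: frontier [R1—R6 18, R1—R8 17] → take R1—R8 (17); add R1.
Step 4: frontier [R1—R4 12, R1—R2 15, R1—R5 18] → take R1—R4 (12); add R4.
Step 5: frontier [R1—R2 15, R1—R5 18, R4—R5 18] → take R1—R2 (15); add R2.
Step 6: frontier [R1—R5 18, R2—R7 9, R4—R5 18] → take R2—R7 (9); add R7.
Step 7: frontier [R1—R5 18, R4—R5 18, R5—R7 10] → take R5—R7 (10); add R5.
Vertex order: R3, R6, R8, R1, R4, R2, R7, R5. The 3rd vertex is R8.

R8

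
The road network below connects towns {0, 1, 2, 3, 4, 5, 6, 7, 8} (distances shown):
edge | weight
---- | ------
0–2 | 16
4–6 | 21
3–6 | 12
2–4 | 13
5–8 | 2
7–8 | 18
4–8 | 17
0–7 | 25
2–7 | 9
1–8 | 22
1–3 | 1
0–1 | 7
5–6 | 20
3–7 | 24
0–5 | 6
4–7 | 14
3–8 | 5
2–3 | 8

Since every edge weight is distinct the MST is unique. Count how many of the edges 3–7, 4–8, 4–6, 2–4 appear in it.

1

Kruskal: consider edges lightest-first.
1–3 (1): add — endpoints in different components.
5–8 (2): add — endpoints in different components.
3–8 (5): add — endpoints in different components.
0–5 (6): add — endpoints in different components.
0–1 (7): skip — 0 and 1 already connected.
2–3 (8): add — endpoints in different components.
2–7 (9): add — endpoints in different components.
3–6 (12): add — endpoints in different components.
2–4 (13): add — endpoints in different components.
MST edge set: {1–3, 5–8, 3–8, 0–5, 2–3, 2–7, 3–6, 2–4}.
Of the listed edges, {2–4} are in the MST → 1.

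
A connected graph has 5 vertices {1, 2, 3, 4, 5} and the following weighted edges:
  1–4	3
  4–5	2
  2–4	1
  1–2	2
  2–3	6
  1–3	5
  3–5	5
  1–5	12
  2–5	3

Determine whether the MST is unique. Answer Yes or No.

No

Kruskal's algorithm — process edges by increasing weight (ties by edge label):
2–4 (1): add — endpoints in different components.
1–2 (2): add — endpoints in different components.
4–5 (2): add — endpoints in different components.
1–4 (3): skip — 1 and 4 already connected.
2–5 (3): skip — 2 and 5 already connected.
1–3 (5): add — endpoints in different components.
Non-tree edge 3–5 has weight 5, equal to the heaviest edge on its tree cycle — swapping gives another MST of the same weight. Not unique.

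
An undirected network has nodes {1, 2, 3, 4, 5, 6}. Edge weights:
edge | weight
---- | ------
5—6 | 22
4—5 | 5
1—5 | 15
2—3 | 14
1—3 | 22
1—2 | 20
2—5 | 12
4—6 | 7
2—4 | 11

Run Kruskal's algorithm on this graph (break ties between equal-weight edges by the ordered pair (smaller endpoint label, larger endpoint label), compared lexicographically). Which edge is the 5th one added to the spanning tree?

Kruskal's algorithm — process edges by increasing weight (ties by edge label):
4—5 (5): add — endpoints in different components.
4—6 (7): add — endpoints in different components.
2—4 (11): add — endpoints in different components.
2—5 (12): skip — 2 and 5 already connected.
2—3 (14): add — endpoints in different components.
1—5 (15): add — endpoints in different components.
The 5th edge added is 1—5.

1-5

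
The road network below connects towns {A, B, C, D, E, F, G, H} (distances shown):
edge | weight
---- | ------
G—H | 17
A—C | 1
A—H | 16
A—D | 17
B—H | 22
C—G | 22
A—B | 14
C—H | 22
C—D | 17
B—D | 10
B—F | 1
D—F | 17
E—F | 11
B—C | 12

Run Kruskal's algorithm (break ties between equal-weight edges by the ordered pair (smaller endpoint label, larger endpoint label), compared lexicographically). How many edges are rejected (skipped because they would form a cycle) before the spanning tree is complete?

Sort edges by weight, then run Kruskal:
A—C (1): add — endpoints in different components.
B—F (1): add — endpoints in different components.
B—D (10): add — endpoints in different components.
E—F (11): add — endpoints in different components.
B—C (12): add — endpoints in different components.
A—B (14): skip — A and B already connected.
A—H (16): add — endpoints in different components.
A—D (17): skip — A and D already connected.
C—D (17): skip — C and D already connected.
D—F (17): skip — D and F already connected.
G—H (17): add — endpoints in different components.
Edges rejected before the tree was complete: 4.

4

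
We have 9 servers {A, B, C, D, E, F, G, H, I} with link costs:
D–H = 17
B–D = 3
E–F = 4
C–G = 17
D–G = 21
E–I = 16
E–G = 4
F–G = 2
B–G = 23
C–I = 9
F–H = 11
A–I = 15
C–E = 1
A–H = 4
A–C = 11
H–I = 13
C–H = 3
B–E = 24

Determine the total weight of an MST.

Prim's algorithm from C:
Step 1: cheapest edge leaving the tree is C–E (1); add E.
Step 2: cheapest edge leaving the tree is C–H (3); add H.
Step 3: cheapest edge leaving the tree is A–H (4); add A.
Step 4: cheapest edge leaving the tree is E–F (4); add F.
Step 5: cheapest edge leaving the tree is F–G (2); add G.
Step 6: cheapest edge leaving the tree is C–I (9); add I.
Step 7: cheapest edge leaving the tree is D–H (17); add D.
Step 8: cheapest edge leaving the tree is B–D (3); add B.
MST edges: C–E, C–H, A–H, E–F, F–G, C–I, D–H, B–D; total weight 1+3+4+4+2+9+17+3 = 43.

43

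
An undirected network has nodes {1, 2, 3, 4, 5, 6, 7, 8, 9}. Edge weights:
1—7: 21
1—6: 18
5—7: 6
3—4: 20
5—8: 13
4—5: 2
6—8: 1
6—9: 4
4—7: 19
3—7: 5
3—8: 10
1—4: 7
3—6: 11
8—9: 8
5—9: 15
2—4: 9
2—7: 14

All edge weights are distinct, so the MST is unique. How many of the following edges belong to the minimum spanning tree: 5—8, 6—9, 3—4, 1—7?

1

Kruskal: consider edges lightest-first.
6—8 (1): add — endpoints in different components.
4—5 (2): add — endpoints in different components.
6—9 (4): add — endpoints in different components.
3—7 (5): add — endpoints in different components.
5—7 (6): add — endpoints in different components.
1—4 (7): add — endpoints in different components.
8—9 (8): skip — 8 and 9 already connected.
2—4 (9): add — endpoints in different components.
3—8 (10): add — endpoints in different components.
MST edge set: {6—8, 4—5, 6—9, 3—7, 5—7, 1—4, 2—4, 3—8}.
Of the listed edges, {6—9} are in the MST → 1.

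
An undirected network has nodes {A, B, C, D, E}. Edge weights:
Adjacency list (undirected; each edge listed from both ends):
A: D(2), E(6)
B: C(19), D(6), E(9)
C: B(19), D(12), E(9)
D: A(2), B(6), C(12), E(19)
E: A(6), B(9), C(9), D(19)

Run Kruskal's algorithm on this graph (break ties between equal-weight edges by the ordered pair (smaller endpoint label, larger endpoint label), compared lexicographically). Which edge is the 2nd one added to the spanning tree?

A-E

Kruskal's algorithm — process edges by increasing weight (ties by edge label):
A-D (2): add. Components now {A,D} {B} {C} {E}
A-E (6): add. Components now {A,D,E} {B} {C}
B-D (6): add. Components now {A,B,D,E} {C}
B-E (9): skip — B and E already connected.
C-E (9): add. Components now {A,B,C,D,E}
The 2nd edge added is A-E.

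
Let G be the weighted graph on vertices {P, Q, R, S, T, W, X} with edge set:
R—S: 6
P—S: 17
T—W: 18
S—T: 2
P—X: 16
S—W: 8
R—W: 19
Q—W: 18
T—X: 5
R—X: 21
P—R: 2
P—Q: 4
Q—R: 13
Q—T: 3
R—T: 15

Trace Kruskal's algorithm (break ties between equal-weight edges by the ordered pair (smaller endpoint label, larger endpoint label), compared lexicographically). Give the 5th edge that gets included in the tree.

Sort edges by weight, then run Kruskal:
P—R (2): add — endpoints in different components.
S—T (2): add — endpoints in different components.
Q—T (3): add — endpoints in different components.
P—Q (4): add — endpoints in different components.
T—X (5): add — endpoints in different components.
R—S (6): skip — R and S already connected.
S—W (8): add — endpoints in different components.
The 5th edge added is T—X.

T-X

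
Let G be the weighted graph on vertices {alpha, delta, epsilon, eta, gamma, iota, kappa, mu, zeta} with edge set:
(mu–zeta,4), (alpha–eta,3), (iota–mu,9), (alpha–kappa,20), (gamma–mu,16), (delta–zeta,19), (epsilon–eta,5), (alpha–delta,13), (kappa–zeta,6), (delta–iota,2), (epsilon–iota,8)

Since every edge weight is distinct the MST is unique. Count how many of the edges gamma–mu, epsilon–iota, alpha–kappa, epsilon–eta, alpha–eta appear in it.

4

Kruskal: consider edges lightest-first.
delta–iota (2): add — endpoints in different components.
alpha–eta (3): add — endpoints in different components.
mu–zeta (4): add — endpoints in different components.
epsilon–eta (5): add — endpoints in different components.
kappa–zeta (6): add — endpoints in different components.
epsilon–iota (8): add — endpoints in different components.
iota–mu (9): add — endpoints in different components.
alpha–delta (13): skip — alpha and delta already connected.
gamma–mu (16): add — endpoints in different components.
MST edge set: {delta–iota, alpha–eta, mu–zeta, epsilon–eta, kappa–zeta, epsilon–iota, iota–mu, gamma–mu}.
Of the listed edges, {gamma–mu, epsilon–iota, epsilon–eta, alpha–eta} are in the MST → 4.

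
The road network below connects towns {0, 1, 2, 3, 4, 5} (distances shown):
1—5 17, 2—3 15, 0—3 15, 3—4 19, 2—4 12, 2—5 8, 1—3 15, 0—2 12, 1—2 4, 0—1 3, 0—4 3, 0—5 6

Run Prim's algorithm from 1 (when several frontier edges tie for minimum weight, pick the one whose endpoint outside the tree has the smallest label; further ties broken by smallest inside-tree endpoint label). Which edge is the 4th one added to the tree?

Prim's algorithm from 1:
Step 1: frontier [0—1 3, 1—2 4, 1—3 15, 1—5 17] → take 0—1 (3); add 0.
Step 2: frontier [0—4 3, 0—5 6, 0—2 12, 0—3 15, 1—2 4, 1—3 15, 1—5 17] → take 0—4 (3); add 4.
Step 3: frontier [0—5 6, 0—2 12, 0—3 15, 1—2 4, 1—3 15, 1—5 17, 2—4 12, 3—4 19] → take 1—2 (4); add 2.
Step 4: frontier [0—5 6, 0—3 15, 1—3 15, 1—5 17, 2—5 8, 2—3 15, 3—4 19] → take 0—5 (6); add 5.
Step 5: frontier [0—3 15, 1—3 15, 2—3 15, 3—4 19] → take 0—3 (15); add 3.
The 4th edge added is 0—5.

0-5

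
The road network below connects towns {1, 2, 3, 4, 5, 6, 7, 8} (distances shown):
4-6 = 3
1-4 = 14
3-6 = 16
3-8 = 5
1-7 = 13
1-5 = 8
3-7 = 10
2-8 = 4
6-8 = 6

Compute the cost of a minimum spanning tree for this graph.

49

Kruskal: consider edges lightest-first.
4-6 (3): add — endpoints in different components.
2-8 (4): add — endpoints in different components.
3-8 (5): add — endpoints in different components.
6-8 (6): add — endpoints in different components.
1-5 (8): add — endpoints in different components.
3-7 (10): add — endpoints in different components.
1-7 (13): add — endpoints in different components.
MST edges: 4-6, 2-8, 3-8, 6-8, 1-5, 3-7, 1-7; total weight 3+4+5+6+8+10+13 = 49.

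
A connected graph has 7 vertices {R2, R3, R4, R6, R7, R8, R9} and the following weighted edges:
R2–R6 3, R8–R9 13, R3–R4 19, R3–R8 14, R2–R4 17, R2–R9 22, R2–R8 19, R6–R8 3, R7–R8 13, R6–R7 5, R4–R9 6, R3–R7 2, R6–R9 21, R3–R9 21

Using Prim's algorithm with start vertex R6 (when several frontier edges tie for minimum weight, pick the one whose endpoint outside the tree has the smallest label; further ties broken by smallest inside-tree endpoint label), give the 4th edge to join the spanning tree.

Prim's algorithm from R6:
Step 1: cheapest edge leaving the tree is R2–R6 (3); add R2.
Step 2: cheapest edge leaving the tree is R6–R8 (3); add R8.
Step 3: cheapest edge leaving the tree is R6–R7 (5); add R7.
Step 4: cheapest edge leaving the tree is R3–R7 (2); add R3.
Step 5: cheapest edge leaving the tree is R8–R9 (13); add R9.
Step 6: cheapest edge leaving the tree is R4–R9 (6); add R4.
The 4th edge added is R3–R7.

R3-R7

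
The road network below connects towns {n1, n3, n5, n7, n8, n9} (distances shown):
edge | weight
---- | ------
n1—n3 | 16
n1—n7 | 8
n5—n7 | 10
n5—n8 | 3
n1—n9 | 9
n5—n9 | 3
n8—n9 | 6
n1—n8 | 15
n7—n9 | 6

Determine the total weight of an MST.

Kruskal: consider edges lightest-first.
n5—n8 (3): add — endpoints in different components.
n5—n9 (3): add — endpoints in different components.
n7—n9 (6): add — endpoints in different components.
n8—n9 (6): skip — n9 and n8 already connected.
n1—n7 (8): add — endpoints in different components.
n1—n9 (9): skip — n9 and n1 already connected.
n5—n7 (10): skip — n5 and n7 already connected.
n1—n8 (15): skip — n8 and n1 already connected.
n1—n3 (16): add — endpoints in different components.
MST edges: n5—n8, n5—n9, n7—n9, n1—n7, n1—n3; total weight 3+3+6+8+16 = 36.

36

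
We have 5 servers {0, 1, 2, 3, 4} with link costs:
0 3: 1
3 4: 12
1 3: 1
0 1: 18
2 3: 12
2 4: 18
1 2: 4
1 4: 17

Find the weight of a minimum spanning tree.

Prim, starting at 0.
Step 1: frontier [0 3 1, 0 1 18] → take 0 3 (1); add 3.
Step 2: frontier [0 1 18, 1 3 1, 2 3 12, 3 4 12] → take 1 3 (1); add 1.
Step 3: frontier [1 2 4, 1 4 17, 2 3 12, 3 4 12] → take 1 2 (4); add 2.
Step 4: frontier [1 4 17, 2 4 18, 3 4 12] → take 3 4 (12); add 4.
MST edges: 0 3, 1 3, 1 2, 3 4; total weight 1+1+4+12 = 18.

18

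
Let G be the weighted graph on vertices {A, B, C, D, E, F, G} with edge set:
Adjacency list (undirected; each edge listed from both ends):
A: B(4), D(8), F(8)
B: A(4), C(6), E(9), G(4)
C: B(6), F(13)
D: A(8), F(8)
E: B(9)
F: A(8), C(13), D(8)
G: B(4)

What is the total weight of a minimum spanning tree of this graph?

Kruskal: consider edges lightest-first.
A–B (4): add — endpoints in different components.
B–G (4): add — endpoints in different components.
B–C (6): add — endpoints in different components.
A–D (8): add — endpoints in different components.
A–F (8): add — endpoints in different components.
D–F (8): skip — D and F already connected.
B–E (9): add — endpoints in different components.
MST edges: A–B, B–G, B–C, A–D, A–F, B–E; total weight 4+4+6+8+8+9 = 39.

39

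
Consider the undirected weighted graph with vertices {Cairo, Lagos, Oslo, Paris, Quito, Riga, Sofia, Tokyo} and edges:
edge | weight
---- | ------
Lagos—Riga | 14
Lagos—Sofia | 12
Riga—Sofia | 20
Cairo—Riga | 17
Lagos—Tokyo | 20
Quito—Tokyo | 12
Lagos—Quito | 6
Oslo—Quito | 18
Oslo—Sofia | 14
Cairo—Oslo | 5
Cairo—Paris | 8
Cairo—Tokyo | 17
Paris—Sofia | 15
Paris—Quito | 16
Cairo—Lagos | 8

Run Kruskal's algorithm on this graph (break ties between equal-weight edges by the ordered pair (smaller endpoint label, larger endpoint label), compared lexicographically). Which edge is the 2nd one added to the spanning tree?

Lagos-Quito

Kruskal's algorithm — process edges by increasing weight (ties by edge label):
Cairo—Oslo (5): add — endpoints in different components.
Lagos—Quito (6): add — endpoints in different components.
Cairo—Lagos (8): add — endpoints in different components.
Cairo—Paris (8): add — endpoints in different components.
Lagos—Sofia (12): add — endpoints in different components.
Quito—Tokyo (12): add — endpoints in different components.
Lagos—Riga (14): add — endpoints in different components.
The 2nd edge added is Lagos—Quito.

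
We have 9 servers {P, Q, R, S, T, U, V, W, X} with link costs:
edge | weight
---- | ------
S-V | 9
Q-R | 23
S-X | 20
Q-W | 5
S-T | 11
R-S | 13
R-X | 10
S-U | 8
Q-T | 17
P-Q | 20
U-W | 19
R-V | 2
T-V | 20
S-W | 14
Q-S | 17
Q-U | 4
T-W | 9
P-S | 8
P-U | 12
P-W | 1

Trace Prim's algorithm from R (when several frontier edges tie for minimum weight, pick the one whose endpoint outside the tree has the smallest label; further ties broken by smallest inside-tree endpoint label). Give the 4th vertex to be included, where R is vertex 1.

P

Grow the tree from R using Prim:
Step 1: cheapest edge leaving the tree is R-V (2); add V.
Step 2: cheapest edge leaving the tree is S-V (9); add S.
Step 3: cheapest edge leaving the tree is P-S (8); add P.
Step 4: cheapest edge leaving the tree is P-W (1); add W.
Step 5: cheapest edge leaving the tree is Q-W (5); add Q.
Step 6: cheapest edge leaving the tree is Q-U (4); add U.
Step 7: cheapest edge leaving the tree is T-W (9); add T.
Step 8: cheapest edge leaving the tree is R-X (10); add X.
Vertex order: R, V, S, P, W, Q, U, T, X. The 4th vertex is P.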